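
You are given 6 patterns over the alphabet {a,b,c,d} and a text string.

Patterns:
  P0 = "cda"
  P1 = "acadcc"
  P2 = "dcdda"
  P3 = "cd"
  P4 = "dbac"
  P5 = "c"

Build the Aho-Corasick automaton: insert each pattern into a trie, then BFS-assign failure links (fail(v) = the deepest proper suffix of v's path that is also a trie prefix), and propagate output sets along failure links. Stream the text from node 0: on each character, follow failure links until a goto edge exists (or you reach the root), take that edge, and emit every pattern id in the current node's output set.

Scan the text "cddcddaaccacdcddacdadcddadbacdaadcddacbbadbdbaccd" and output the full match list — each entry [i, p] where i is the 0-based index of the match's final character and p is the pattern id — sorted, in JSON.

Build automaton:
Trie (insert patterns):
  n0 'ε': a→4 c→1 d→10
  n1 'c': d→2  [P5 ends]
  n2 'cd': a→3  [P3 ends]
  n3 'cda': ·  [P0 ends]
  n4 'a': c→5
  n5 'ac': a→6
  n6 'aca': d→7
  n7 'acad': c→8
  n8 'acadc': c→9
  n9 'acadcc': ·  [P1 ends]
  n10 'd': b→15 c→11
  n11 'dc': d→12
  n12 'dcd': d→13
  n13 'dcdd': a→14
  n14 'dcdda': ·  [P2 ends]
  n15 'db': a→16
  n16 'dba': c→17
  n17 'dbac': ·  [P4 ends]

BFS fail/out derivation:
  fail(1) 'c': from fail(0)=0 chase 'c': 0 ⇒ 0;  out={5}∪out(0)={5}
  fail(4) 'a': from fail(0)=0 chase 'a': 0 ⇒ 0;  out=∅∪out(0)=∅
  fail(10) 'd': from fail(0)=0 chase 'd': 0 ⇒ 0;  out=∅∪out(0)=∅
  fail(2) 'cd': from fail(1)=0 chase 'd': 0 ⇒ 10;  out={3}∪out(10)={3}
  fail(5) 'ac': from fail(4)=0 chase 'c': 0 ⇒ 1;  out=∅∪out(1)={5}
  fail(11) 'dc': from fail(10)=0 chase 'c': 0 ⇒ 1;  out=∅∪out(1)={5}
  fail(15) 'db': from fail(10)=0 chase 'b': 0 ⇒ 0;  out=∅∪out(0)=∅
  fail(3) 'cda': from fail(2)=10 chase 'a': 10→0 ⇒ 4;  out={0}∪out(4)={0}
  fail(6) 'aca': from fail(5)=1 chase 'a': 1→0 ⇒ 4;  out=∅∪out(4)=∅
  fail(12) 'dcd': from fail(11)=1 chase 'd': 1 ⇒ 2;  out=∅∪out(2)={3}
  fail(16) 'dba': from fail(15)=0 chase 'a': 0 ⇒ 4;  out=∅∪out(4)=∅
  fail(7) 'acad': from fail(6)=4 chase 'd': 4→0 ⇒ 10;  out=∅∪out(10)=∅
  fail(13) 'dcdd': from fail(12)=2 chase 'd': 2→10→0 ⇒ 10;  out=∅∪out(10)=∅
  fail(17) 'dbac': from fail(16)=4 chase 'c': 4 ⇒ 5;  out={4}∪out(5)={4,5}
  fail(8) 'acadc': from fail(7)=10 chase 'c': 10 ⇒ 11;  out=∅∪out(11)={5}
  fail(14) 'dcdda': from fail(13)=10 chase 'a': 10→0 ⇒ 4;  out={2}∪out(4)={2}
  fail(9) 'acadcc': from fail(8)=11 chase 'c': 11→1→0 ⇒ 1;  out={1}∪out(1)={1,5}

Scan:
pos 0 'c': at 1  → match P5@[0:0]
pos 1 'd': at 2  → match P3@[0:1]
pos 2 'd': at 10 ·f
pos 3 'c': at 11  → match P5@[3:3]
pos 4 'd': at 12  → match P3@[3:4]
pos 5 'd': at 13
pos 6 'a': at 14  → match P2@[2:6]
pos 7 'a': at 4 ·f
pos 8 'c': at 5  → match P5@[8:8]
pos 9 'c': at 1 ·f  → match P5@[9:9]
pos 10 'a': at 4 ·f
pos 11 'c': at 5  → match P5@[11:11]
pos 12 'd': at 2 ·f  → match P3@[11:12]
pos 13 'c': at 11 ·f  → match P5@[13:13]
pos 14 'd': at 12  → match P3@[13:14]
pos 15 'd': at 13
pos 16 'a': at 14  → match P2@[12:16]
pos 17 'c': at 5 ·f  → match P5@[17:17]
pos 18 'd': at 2 ·f  → match P3@[17:18]
pos 19 'a': at 3  → match P0@[17:19]
pos 20 'd': at 10 ·f
pos 21 'c': at 11  → match P5@[21:21]
pos 22 'd': at 12  → match P3@[21:22]
pos 23 'd': at 13
pos 24 'a': at 14  → match P2@[20:24]
pos 25 'd': at 10 ·f
pos 26 'b': at 15
pos 27 'a': at 16
pos 28 'c': at 17  → match P4@[25:28],P5@[28:28]
pos 29 'd': at 2 ·f  → match P3@[28:29]
pos 30 'a': at 3  → match P0@[28:30]
pos 31 'a': at 4 ·f
pos 32 'd': at 10 ·f
pos 33 'c': at 11  → match P5@[33:33]
pos 34 'd': at 12  → match P3@[33:34]
pos 35 'd': at 13
pos 36 'a': at 14  → match P2@[32:36]
pos 37 'c': at 5 ·f  → match P5@[37:37]
pos 38 'b': at 0 ·f
pos 39 'b': at 0
pos 40 'a': at 4
pos 41 'd': at 10 ·f
pos 42 'b': at 15
pos 43 'd': at 10 ·f
pos 44 'b': at 15
pos 45 'a': at 16
pos 46 'c': at 17  → match P4@[43:46],P5@[46:46]
pos 47 'c': at 1 ·f  → match P5@[47:47]
pos 48 'd': at 2  → match P3@[47:48]

All matches (sorted): [[0,5],[1,3],[3,5],[4,3],[6,2],[8,5],[9,5],[11,5],[12,3],[13,5],[14,3],[16,2],[17,5],[18,3],[19,0],[21,5],[22,3],[24,2],[28,4],[28,5],[29,3],[30,0],[33,5],[34,3],[36,2],[37,5],[46,4],[46,5],[47,5],[48,3]]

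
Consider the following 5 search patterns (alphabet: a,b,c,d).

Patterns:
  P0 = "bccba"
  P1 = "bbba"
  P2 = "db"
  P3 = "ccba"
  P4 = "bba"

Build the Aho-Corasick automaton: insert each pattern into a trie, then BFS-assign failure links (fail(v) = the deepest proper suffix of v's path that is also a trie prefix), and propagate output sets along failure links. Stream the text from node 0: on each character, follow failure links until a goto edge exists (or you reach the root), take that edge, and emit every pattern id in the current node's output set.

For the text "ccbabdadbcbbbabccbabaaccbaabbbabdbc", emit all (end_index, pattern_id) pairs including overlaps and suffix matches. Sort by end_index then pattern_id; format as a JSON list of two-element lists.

Build:
Trie nodes:
  n0 'ε': b→1 c→11 d→9
  n1 'b': b→6 c→2
  n2 'bc': c→3
  n3 'bcc': b→4
  n4 'bccb': a→5
  n5 'bccba': ·  [P0 ends]
  n6 'bb': a→15 b→7
  n7 'bbb': a→8
  n8 'bbba': ·  [P1 ends]
  n9 'd': b→10
  n10 'db': ·  [P2 ends]
  n11 'c': c→12
  n12 'cc': b→13
  n13 'ccb': a→14
  n14 'ccba': ·  [P3 ends]
  n15 'bba': ·  [P4 ends]

Failure links (BFS by depth):
  fail(1) 'b': from fail(0)=0 chase 'b': 0 ⇒ 0;  out=∅∪out(0)=∅
  fail(9) 'd': from fail(0)=0 chase 'd': 0 ⇒ 0;  out=∅∪out(0)=∅
  fail(11) 'c': from fail(0)=0 chase 'c': 0 ⇒ 0;  out=∅∪out(0)=∅
  fail(2) 'bc': from fail(1)=0 chase 'c': 0 ⇒ 11;  out=∅∪out(11)=∅
  fail(6) 'bb': from fail(1)=0 chase 'b': 0 ⇒ 1;  out=∅∪out(1)=∅
  fail(10) 'db': from fail(9)=0 chase 'b': 0 ⇒ 1;  out={2}∪out(1)={2}
  fail(12) 'cc': from fail(11)=0 chase 'c': 0 ⇒ 11;  out=∅∪out(11)=∅
  fail(3) 'bcc': from fail(2)=11 chase 'c': 11 ⇒ 12;  out=∅∪out(12)=∅
  fail(7) 'bbb': from fail(6)=1 chase 'b': 1 ⇒ 6;  out=∅∪out(6)=∅
  fail(13) 'ccb': from fail(12)=11 chase 'b': 11→0 ⇒ 1;  out=∅∪out(1)=∅
  fail(15) 'bba': from fail(6)=1 chase 'a': 1→0 ⇒ 0;  out={4}∪out(0)={4}
  fail(4) 'bccb': from fail(3)=12 chase 'b': 12 ⇒ 13;  out=∅∪out(13)=∅
  fail(8) 'bbba': from fail(7)=6 chase 'a': 6 ⇒ 15;  out={1}∪out(15)={1,4}
  fail(14) 'ccba': from fail(13)=1 chase 'a': 1→0 ⇒ 0;  out={3}∪out(0)={3}
  fail(5) 'bccba': from fail(4)=13 chase 'a': 13 ⇒ 14;  out={0}∪out(14)={0,3}

Text stream:
pos 0 'c': at 11
pos 1 'c': at 12
pos 2 'b': at 13
pos 3 'a': at 14  → match P3@[0:3]
pos 4 'b': at 1 (fail-walked)
pos 5 'd': at 9 (fail-walked)
pos 6 'a': at 0 (fail-walked)
pos 7 'd': at 9
pos 8 'b': at 10  → match P2@[7:8]
pos 9 'c': at 2 (fail-walked)
pos 10 'b': at 1 (fail-walked)
pos 11 'b': at 6
pos 12 'b': at 7
pos 13 'a': at 8  → match P1@[10:13],P4@[11:13]
pos 14 'b': at 1 (fail-walked)
pos 15 'c': at 2
pos 16 'c': at 3
pos 17 'b': at 4
pos 18 'a': at 5  → match P0@[14:18],P3@[15:18]
pos 19 'b': at 1 (fail-walked)
pos 20 'a': at 0 (fail-walked)
pos 21 'a': at 0
pos 22 'c': at 11
pos 23 'c': at 12
pos 24 'b': at 13
pos 25 'a': at 14  → match P3@[22:25]
pos 26 'a': at 0 (fail-walked)
pos 27 'b': at 1
pos 28 'b': at 6
pos 29 'b': at 7
pos 30 'a': at 8  → match P1@[27:30],P4@[28:30]
pos 31 'b': at 1 (fail-walked)
pos 32 'd': at 9 (fail-walked)
pos 33 'b': at 10  → match P2@[32:33]
pos 34 'c': at 2 (fail-walked)

All matches (sorted): [[3,3],[8,2],[13,1],[13,4],[18,0],[18,3],[25,3],[30,1],[30,4],[33,2]]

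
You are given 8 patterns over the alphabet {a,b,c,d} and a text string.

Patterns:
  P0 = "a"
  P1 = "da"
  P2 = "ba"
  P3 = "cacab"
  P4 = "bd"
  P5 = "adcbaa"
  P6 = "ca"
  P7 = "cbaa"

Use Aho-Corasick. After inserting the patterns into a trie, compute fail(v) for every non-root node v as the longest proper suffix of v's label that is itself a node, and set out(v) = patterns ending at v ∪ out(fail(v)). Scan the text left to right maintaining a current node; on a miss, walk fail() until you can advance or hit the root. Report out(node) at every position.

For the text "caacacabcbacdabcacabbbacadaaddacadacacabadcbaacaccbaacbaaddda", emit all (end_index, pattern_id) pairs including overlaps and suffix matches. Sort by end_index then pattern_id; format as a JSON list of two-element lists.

Build automaton:
Trie (insert patterns):
  0='ε' goto a→1 b→4 c→6 d→2
  1='a' goto d→12  ←P0
  2='d' goto a→3
  3='da' goto ·  ←P1
  4='b' goto a→5 d→11
  5='ba' goto ·  ←P2
  6='c' goto a→7 b→17
  7='ca' goto c→8  ←P6
  8='cac' goto a→9
  9='caca' goto b→10
  10='cacab' goto ·  ←P3
  11='bd' goto ·  ←P4
  12='ad' goto c→13
  13='adc' goto b→14
  14='adcb' goto a→15
  15='adcba' goto a→16
  16='adcbaa' goto ·  ←P5
  17='cb' goto a→18
  18='cba' goto a→19
  19='cbaa' goto ·  ←P7

BFS fail/out derivation:
  fail(1) 'a': from fail(0)=0 chase 'a': 0 ⇒ 0;  out={0}∪out(0)={0}
  fail(2) 'd': from fail(0)=0 chase 'd': 0 ⇒ 0;  out=∅∪out(0)=∅
  fail(4) 'b': from fail(0)=0 chase 'b': 0 ⇒ 0;  out=∅∪out(0)=∅
  fail(6) 'c': from fail(0)=0 chase 'c': 0 ⇒ 0;  out=∅∪out(0)=∅
  fail(3) 'da': from fail(2)=0 chase 'a': 0 ⇒ 1;  out={1}∪out(1)={0,1}
  fail(5) 'ba': from fail(4)=0 chase 'a': 0 ⇒ 1;  out={2}∪out(1)={0,2}
  fail(7) 'ca': from fail(6)=0 chase 'a': 0 ⇒ 1;  out={6}∪out(1)={0,6}
  fail(11) 'bd': from fail(4)=0 chase 'd': 0 ⇒ 2;  out={4}∪out(2)={4}
  fail(12) 'ad': from fail(1)=0 chase 'd': 0 ⇒ 2;  out=∅∪out(2)=∅
  fail(17) 'cb': from fail(6)=0 chase 'b': 0 ⇒ 4;  out=∅∪out(4)=∅
  fail(8) 'cac': from fail(7)=1 chase 'c': 1→0 ⇒ 6;  out=∅∪out(6)=∅
  fail(13) 'adc': from fail(12)=2 chase 'c': 2→0 ⇒ 6;  out=∅∪out(6)=∅
  fail(18) 'cba': from fail(17)=4 chase 'a': 4 ⇒ 5;  out=∅∪out(5)={0,2}
  fail(9) 'caca': from fail(8)=6 chase 'a': 6 ⇒ 7;  out=∅∪out(7)={0,6}
  fail(14) 'adcb': from fail(13)=6 chase 'b': 6 ⇒ 17;  out=∅∪out(17)=∅
  fail(19) 'cbaa': from fail(18)=5 chase 'a': 5→1→0 ⇒ 1;  out={7}∪out(1)={0,7}
  fail(10) 'cacab': from fail(9)=7 chase 'b': 7→1→0 ⇒ 4;  out={3}∪out(4)={3}
  fail(15) 'adcba': from fail(14)=17 chase 'a': 17 ⇒ 18;  out=∅∪out(18)={0,2}
  fail(16) 'adcbaa': from fail(15)=18 chase 'a': 18 ⇒ 19;  out={5}∪out(19)={0,5,7}

Scan:
i=0 'c': node 0→6
i=1 'a': node 6→7  emit P0@[1:1],P6@[0:1]
i=2 'a': node 7→1 (via fail)  emit P0@[2:2]
i=3 'c': node 1→6 (via fail)
i=4 'a': node 6→7  emit P0@[4:4],P6@[3:4]
i=5 'c': node 7→8
i=6 'a': node 8→9  emit P0@[6:6],P6@[5:6]
i=7 'b': node 9→10  emit P3@[3:7]
i=8 'c': node 10→6 (via fail)
i=9 'b': node 6→17
i=10 'a': node 17→18  emit P0@[10:10],P2@[9:10]
i=11 'c': node 18→6 (via fail)
i=12 'd': node 6→2 (via fail)
i=13 'a': node 2→3  emit P0@[13:13],P1@[12:13]
i=14 'b': node 3→4 (via fail)
i=15 'c': node 4→6 (via fail)
i=16 'a': node 6→7  emit P0@[16:16],P6@[15:16]
i=17 'c': node 7→8
i=18 'a': node 8→9  emit P0@[18:18],P6@[17:18]
i=19 'b': node 9→10  emit P3@[15:19]
i=20 'b': node 10→4 (via fail)
i=21 'b': node 4→4 (via fail)
i=22 'a': node 4→5  emit P0@[22:22],P2@[21:22]
i=23 'c': node 5→6 (via fail)
i=24 'a': node 6→7  emit P0@[24:24],P6@[23:24]
i=25 'd': node 7→12 (via fail)
i=26 'a': node 12→3 (via fail)  emit P0@[26:26],P1@[25:26]
i=27 'a': node 3→1 (via fail)  emit P0@[27:27]
i=28 'd': node 1→12
i=29 'd': node 12→2 (via fail)
i=30 'a': node 2→3  emit P0@[30:30],P1@[29:30]
i=31 'c': node 3→6 (via fail)
i=32 'a': node 6→7  emit P0@[32:32],P6@[31:32]
i=33 'd': node 7→12 (via fail)
i=34 'a': node 12→3 (via fail)  emit P0@[34:34],P1@[33:34]
i=35 'c': node 3→6 (via fail)
i=36 'a': node 6→7  emit P0@[36:36],P6@[35:36]
i=37 'c': node 7→8
i=38 'a': node 8→9  emit P0@[38:38],P6@[37:38]
i=39 'b': node 9→10  emit P3@[35:39]
i=40 'a': node 10→5 (via fail)  emit P0@[40:40],P2@[39:40]
i=41 'd': node 5→12 (via fail)
i=42 'c': node 12→13
i=43 'b': node 13→14
i=44 'a': node 14→15  emit P0@[44:44],P2@[43:44]
i=45 'a': node 15→16  emit P0@[45:45],P5@[40:45],P7@[42:45]
i=46 'c': node 16→6 (via fail)
i=47 'a': node 6→7  emit P0@[47:47],P6@[46:47]
i=48 'c': node 7→8
i=49 'c': node 8→6 (via fail)
i=50 'b': node 6→17
i=51 'a': node 17→18  emit P0@[51:51],P2@[50:51]
i=52 'a': node 18→19  emit P0@[52:52],P7@[49:52]
i=53 'c': node 19→6 (via fail)
i=54 'b': node 6→17
i=55 'a': node 17→18  emit P0@[55:55],P2@[54:55]
i=56 'a': node 18→19  emit P0@[56:56],P7@[53:56]
i=57 'd': node 19→12 (via fail)
i=58 'd': node 12→2 (via fail)
i=59 'd': node 2→2 (via fail)
i=60 'a': node 2→3  emit P0@[60:60],P1@[59:60]

All matches (sorted): [[1,0],[1,6],[2,0],[4,0],[4,6],[6,0],[6,6],[7,3],[10,0],[10,2],[13,0],[13,1],[16,0],[16,6],[18,0],[18,6],[19,3],[22,0],[22,2],[24,0],[24,6],[26,0],[26,1],[27,0],[30,0],[30,1],[32,0],[32,6],[34,0],[34,1],[36,0],[36,6],[38,0],[38,6],[39,3],[40,0],[40,2],[44,0],[44,2],[45,0],[45,5],[45,7],[47,0],[47,6],[51,0],[51,2],[52,0],[52,7],[55,0],[55,2],[56,0],[56,7],[60,0],[60,1]]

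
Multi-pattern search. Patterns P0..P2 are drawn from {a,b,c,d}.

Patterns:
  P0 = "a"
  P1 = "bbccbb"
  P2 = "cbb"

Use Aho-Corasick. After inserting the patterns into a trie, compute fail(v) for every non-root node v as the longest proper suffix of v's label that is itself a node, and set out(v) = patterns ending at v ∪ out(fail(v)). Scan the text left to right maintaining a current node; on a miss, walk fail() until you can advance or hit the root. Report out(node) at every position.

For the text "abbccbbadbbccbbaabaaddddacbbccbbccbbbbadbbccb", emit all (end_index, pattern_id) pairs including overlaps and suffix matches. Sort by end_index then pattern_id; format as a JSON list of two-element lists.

Construct AC machine:
Trie nodes:
  0='ε' goto a→1 b→2 c→8
  1='a' goto ·  ←P0
  2='b' goto b→3
  3='bb' goto c→4
  4='bbc' goto c→5
  5='bbcc' goto b→6
  6='bbccb' goto b→7
  7='bbccbb' goto ·  ←P1
  8='c' goto b→9
  9='cb' goto b→10
  10='cbb' goto ·  ←P2

BFS fail/out derivation:
  n1('a'): parent n0 fail=0; on 'a' 0 → fail=0;  out {0}∪∅={0}
  n2('b'): parent n0 fail=0; on 'b' 0 → fail=0;  out ∅∪∅=∅
  n8('c'): parent n0 fail=0; on 'c' 0 → fail=0;  out ∅∪∅=∅
  n3('bb'): parent n2 fail=0; on 'b' 0 → fail=2;  out ∅∪∅=∅
  n9('cb'): parent n8 fail=0; on 'b' 0 → fail=2;  out ∅∪∅=∅
  n4('bbc'): parent n3 fail=2; on 'c' 2→0 → fail=8;  out ∅∪∅=∅
  n10('cbb'): parent n9 fail=2; on 'b' 2 → fail=3;  out {2}∪∅={2}
  n5('bbcc'): parent n4 fail=8; on 'c' 8→0 → fail=8;  out ∅∪∅=∅
  n6('bbccb'): parent n5 fail=8; on 'b' 8 → fail=9;  out ∅∪∅=∅
  n7('bbccbb'): parent n6 fail=9; on 'b' 9 → fail=10;  out {1}∪{2}={1,2}

Text stream:
[0] read 'a'  n0⇒n1  → match P0@[0:0]
[1] read 'b'  n1⇒n2 (fail-walked)
[2] read 'b'  n2⇒n3
[3] read 'c'  n3⇒n4
[4] read 'c'  n4⇒n5
[5] read 'b'  n5⇒n6
[6] read 'b'  n6⇒n7  → match P1@[1:6],P2@[4:6]
[7] read 'a'  n7⇒n1 (fail-walked)  → match P0@[7:7]
[8] read 'd'  n1⇒n0 (fail-walked)
[9] read 'b'  n0⇒n2
[10] read 'b'  n2⇒n3
[11] read 'c'  n3⇒n4
[12] read 'c'  n4⇒n5
[13] read 'b'  n5⇒n6
[14] read 'b'  n6⇒n7  → match P1@[9:14],P2@[12:14]
[15] read 'a'  n7⇒n1 (fail-walked)  → match P0@[15:15]
[16] read 'a'  n1⇒n1 (fail-walked)  → match P0@[16:16]
[17] read 'b'  n1⇒n2 (fail-walked)
[18] read 'a'  n2⇒n1 (fail-walked)  → match P0@[18:18]
[19] read 'a'  n1⇒n1 (fail-walked)  → match P0@[19:19]
[20] read 'd'  n1⇒n0 (fail-walked)
[21] read 'd'  n0⇒n0
[22] read 'd'  n0⇒n0
[23] read 'd'  n0⇒n0
[24] read 'a'  n0⇒n1  → match P0@[24:24]
[25] read 'c'  n1⇒n8 (fail-walked)
[26] read 'b'  n8⇒n9
[27] read 'b'  n9⇒n10  → match P2@[25:27]
[28] read 'c'  n10⇒n4 (fail-walked)
[29] read 'c'  n4⇒n5
[30] read 'b'  n5⇒n6
[31] read 'b'  n6⇒n7  → match P1@[26:31],P2@[29:31]
[32] read 'c'  n7⇒n4 (fail-walked)
[33] read 'c'  n4⇒n5
[34] read 'b'  n5⇒n6
[35] read 'b'  n6⇒n7  → match P1@[30:35],P2@[33:35]
[36] read 'b'  n7⇒n3 (fail-walked)
[37] read 'b'  n3⇒n3 (fail-walked)
[38] read 'a'  n3⇒n1 (fail-walked)  → match P0@[38:38]
[39] read 'd'  n1⇒n0 (fail-walked)
[40] read 'b'  n0⇒n2
[41] read 'b'  n2⇒n3
[42] read 'c'  n3⇒n4
[43] read 'c'  n4⇒n5
[44] read 'b'  n5⇒n6

All matches (sorted): [[0,0],[6,1],[6,2],[7,0],[14,1],[14,2],[15,0],[16,0],[18,0],[19,0],[24,0],[27,2],[31,1],[31,2],[35,1],[35,2],[38,0]]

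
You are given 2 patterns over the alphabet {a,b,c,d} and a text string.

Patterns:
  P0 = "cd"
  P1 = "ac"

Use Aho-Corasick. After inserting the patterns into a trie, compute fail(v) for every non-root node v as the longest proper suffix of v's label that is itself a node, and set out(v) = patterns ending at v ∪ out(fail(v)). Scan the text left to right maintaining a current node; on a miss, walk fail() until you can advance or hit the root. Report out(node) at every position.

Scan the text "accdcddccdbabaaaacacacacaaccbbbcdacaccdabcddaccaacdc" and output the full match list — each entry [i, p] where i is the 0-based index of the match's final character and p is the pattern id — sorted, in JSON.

Build automaton:
Trie (insert patterns):
  0='ε' goto a→3 c→1
  1='c' goto d→2
  2='cd' goto ·  ←P0
  3='a' goto c→4
  4='ac' goto ·  ←P1

BFS fail/out derivation:
  n1('c'): parent n0 fail=0; on 'c' 0 → fail=0;  out ∅∪∅=∅
  n3('a'): parent n0 fail=0; on 'a' 0 → fail=0;  out ∅∪∅=∅
  n2('cd'): parent n1 fail=0; on 'd' 0 → fail=0;  out {0}∪∅={0}
  n4('ac'): parent n3 fail=0; on 'c' 0 → fail=1;  out {1}∪∅={1}

Run:
[0] read 'a'  n0⇒n3
[1] read 'c'  n3⇒n4  → match P1@[0:1]
[2] read 'c'  n4⇒n1 (via fail)
[3] read 'd'  n1⇒n2  → match P0@[2:3]
[4] read 'c'  n2⇒n1 (via fail)
[5] read 'd'  n1⇒n2  → match P0@[4:5]
[6] read 'd'  n2⇒n0 (via fail)
[7] read 'c'  n0⇒n1
[8] read 'c'  n1⇒n1 (via fail)
[9] read 'd'  n1⇒n2  → match P0@[8:9]
[10] read 'b'  n2⇒n0 (via fail)
[11] read 'a'  n0⇒n3
[12] read 'b'  n3⇒n0 (via fail)
[13] read 'a'  n0⇒n3
[14] read 'a'  n3⇒n3 (via fail)
[15] read 'a'  n3⇒n3 (via fail)
[16] read 'a'  n3⇒n3 (via fail)
[17] read 'c'  n3⇒n4  → match P1@[16:17]
[18] read 'a'  n4⇒n3 (via fail)
[19] read 'c'  n3⇒n4  → match P1@[18:19]
[20] read 'a'  n4⇒n3 (via fail)
[21] read 'c'  n3⇒n4  → match P1@[20:21]
[22] read 'a'  n4⇒n3 (via fail)
[23] read 'c'  n3⇒n4  → match P1@[22:23]
[24] read 'a'  n4⇒n3 (via fail)
[25] read 'a'  n3⇒n3 (via fail)
[26] read 'c'  n3⇒n4  → match P1@[25:26]
[27] read 'c'  n4⇒n1 (via fail)
[28] read 'b'  n1⇒n0 (via fail)
[29] read 'b'  n0⇒n0
[30] read 'b'  n0⇒n0
[31] read 'c'  n0⇒n1
[32] read 'd'  n1⇒n2  → match P0@[31:32]
[33] read 'a'  n2⇒n3 (via fail)
[34] read 'c'  n3⇒n4  → match P1@[33:34]
[35] read 'a'  n4⇒n3 (via fail)
[36] read 'c'  n3⇒n4  → match P1@[35:36]
[37] read 'c'  n4⇒n1 (via fail)
[38] read 'd'  n1⇒n2  → match P0@[37:38]
[39] read 'a'  n2⇒n3 (via fail)
[40] read 'b'  n3⇒n0 (via fail)
[41] read 'c'  n0⇒n1
[42] read 'd'  n1⇒n2  → match P0@[41:42]
[43] read 'd'  n2⇒n0 (via fail)
[44] read 'a'  n0⇒n3
[45] read 'c'  n3⇒n4  → match P1@[44:45]
[46] read 'c'  n4⇒n1 (via fail)
[47] read 'a'  n1⇒n3 (via fail)
[48] read 'a'  n3⇒n3 (via fail)
[49] read 'c'  n3⇒n4  → match P1@[48:49]
[50] read 'd'  n4⇒n2 (via fail)  → match P0@[49:50]
[51] read 'c'  n2⇒n1 (via fail)

Result: [[1,1],[3,0],[5,0],[9,0],[17,1],[19,1],[21,1],[23,1],[26,1],[32,0],[34,1],[36,1],[38,0],[42,0],[45,1],[49,1],[50,0]]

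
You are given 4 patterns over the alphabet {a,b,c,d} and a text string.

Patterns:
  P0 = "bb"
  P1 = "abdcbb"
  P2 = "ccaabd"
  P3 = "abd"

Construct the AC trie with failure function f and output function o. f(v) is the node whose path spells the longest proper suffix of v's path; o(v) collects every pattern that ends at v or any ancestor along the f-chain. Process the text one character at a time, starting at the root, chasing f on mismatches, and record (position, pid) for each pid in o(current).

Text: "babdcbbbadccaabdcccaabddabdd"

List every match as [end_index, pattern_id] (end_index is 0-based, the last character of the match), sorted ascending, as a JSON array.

Build automaton:
Trie (insert patterns):
  0='ε' goto a→3 b→1 c→9
  1='b' goto b→2
  2='bb' goto ·  ←P0
  3='a' goto b→4
  4='ab' goto d→5
  5='abd' goto c→6  ←P3
  6='abdc' goto b→7
  7='abdcb' goto b→8
  8='abdcbb' goto ·  ←P1
  9='c' goto c→10
  10='cc' goto a→11
  11='cca' goto a→12
  12='ccaa' goto b→13
  13='ccaab' goto d→14
  14='ccaabd' goto ·  ←P2

BFS fail/out derivation:
  fail(1) 'b': from fail(0)=0 chase 'b': 0 ⇒ 0;  out=∅∪out(0)=∅
  fail(3) 'a': from fail(0)=0 chase 'a': 0 ⇒ 0;  out=∅∪out(0)=∅
  fail(9) 'c': from fail(0)=0 chase 'c': 0 ⇒ 0;  out=∅∪out(0)=∅
  fail(2) 'bb': from fail(1)=0 chase 'b': 0 ⇒ 1;  out={0}∪out(1)={0}
  fail(4) 'ab': from fail(3)=0 chase 'b': 0 ⇒ 1;  out=∅∪out(1)=∅
  fail(10) 'cc': from fail(9)=0 chase 'c': 0 ⇒ 9;  out=∅∪out(9)=∅
  fail(5) 'abd': from fail(4)=1 chase 'd': 1→0 ⇒ 0;  out={3}∪out(0)={3}
  fail(11) 'cca': from fail(10)=9 chase 'a': 9→0 ⇒ 3;  out=∅∪out(3)=∅
  fail(6) 'abdc': from fail(5)=0 chase 'c': 0 ⇒ 9;  out=∅∪out(9)=∅
  fail(12) 'ccaa': from fail(11)=3 chase 'a': 3→0 ⇒ 3;  out=∅∪out(3)=∅
  fail(7) 'abdcb': from fail(6)=9 chase 'b': 9→0 ⇒ 1;  out=∅∪out(1)=∅
  fail(13) 'ccaab': from fail(12)=3 chase 'b': 3 ⇒ 4;  out=∅∪out(4)=∅
  fail(8) 'abdcbb': from fail(7)=1 chase 'b': 1 ⇒ 2;  out={1}∪out(2)={0,1}
  fail(14) 'ccaabd': from fail(13)=4 chase 'd': 4 ⇒ 5;  out={2}∪out(5)={2,3}

Text stream:
pos 0 'b': at 1
pos 1 'a': at 3 (fail-walked)
pos 2 'b': at 4
pos 3 'd': at 5  → match P3@[1:3]
pos 4 'c': at 6
pos 5 'b': at 7
pos 6 'b': at 8  → match P0@[5:6],P1@[1:6]
pos 7 'b': at 2 (fail-walked)  → match P0@[6:7]
pos 8 'a': at 3 (fail-walked)
pos 9 'd': at 0 (fail-walked)
pos 10 'c': at 9
pos 11 'c': at 10
pos 12 'a': at 11
pos 13 'a': at 12
pos 14 'b': at 13
pos 15 'd': at 14  → match P2@[10:15],P3@[13:15]
pos 16 'c': at 6 (fail-walked)
pos 17 'c': at 10 (fail-walked)
pos 18 'c': at 10 (fail-walked)
pos 19 'a': at 11
pos 20 'a': at 12
pos 21 'b': at 13
pos 22 'd': at 14  → match P2@[17:22],P3@[20:22]
pos 23 'd': at 0 (fail-walked)
pos 24 'a': at 3
pos 25 'b': at 4
pos 26 'd': at 5  → match P3@[24:26]
pos 27 'd': at 0 (fail-walked)

Result: [[3,3],[6,0],[6,1],[7,0],[15,2],[15,3],[22,2],[22,3],[26,3]]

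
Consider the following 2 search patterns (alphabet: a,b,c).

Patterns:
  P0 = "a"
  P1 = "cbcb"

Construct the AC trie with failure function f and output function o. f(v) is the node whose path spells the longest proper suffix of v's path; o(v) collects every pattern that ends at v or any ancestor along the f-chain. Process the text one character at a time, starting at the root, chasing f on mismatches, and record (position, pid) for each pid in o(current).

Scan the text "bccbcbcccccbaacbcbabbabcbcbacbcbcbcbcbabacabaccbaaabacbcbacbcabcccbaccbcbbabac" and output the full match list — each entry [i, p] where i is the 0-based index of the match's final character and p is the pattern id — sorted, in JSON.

Build:
Trie nodes:
  0='ε' goto a→1 c→2
  1='a' goto ·  [P0 ends]
  2='c' goto b→3
  3='cb' goto c→4
  4='cbc' goto b→5
  5='cbcb' goto ·  [P1 ends]

BFS fail/out derivation:
  fail(1) 'a': from fail(0)=0 chase 'a': 0 ⇒ 0;  out={0}∪out(0)={0}
  fail(2) 'c': from fail(0)=0 chase 'c': 0 ⇒ 0;  out=∅∪out(0)=∅
  fail(3) 'cb': from fail(2)=0 chase 'b': 0 ⇒ 0;  out=∅∪out(0)=∅
  fail(4) 'cbc': from fail(3)=0 chase 'c': 0 ⇒ 2;  out=∅∪out(2)=∅
  fail(5) 'cbcb': from fail(4)=2 chase 'b': 2 ⇒ 3;  out={1}∪out(3)={1}

Text stream:
[0] read 'b'  n0⇒n0
[1] read 'c'  n0⇒n2
[2] read 'c'  n2⇒n2 (fail-walked)
[3] read 'b'  n2⇒n3
[4] read 'c'  n3⇒n4
[5] read 'b'  n4⇒n5  → match P1@[2:5]
[6] read 'c'  n5⇒n4 (fail-walked)
[7] read 'c'  n4⇒n2 (fail-walked)
[8] read 'c'  n2⇒n2 (fail-walked)
[9] read 'c'  n2⇒n2 (fail-walked)
[10] read 'c'  n2⇒n2 (fail-walked)
[11] read 'b'  n2⇒n3
[12] read 'a'  n3⇒n1 (fail-walked)  → match P0@[12:12]
[13] read 'a'  n1⇒n1 (fail-walked)  → match P0@[13:13]
[14] read 'c'  n1⇒n2 (fail-walked)
[15] read 'b'  n2⇒n3
[16] read 'c'  n3⇒n4
[17] read 'b'  n4⇒n5  → match P1@[14:17]
[18] read 'a'  n5⇒n1 (fail-walked)  → match P0@[18:18]
[19] read 'b'  n1⇒n0 (fail-walked)
[20] read 'b'  n0⇒n0
[21] read 'a'  n0⇒n1  → match P0@[21:21]
[22] read 'b'  n1⇒n0 (fail-walked)
[23] read 'c'  n0⇒n2
[24] read 'b'  n2⇒n3
[25] read 'c'  n3⇒n4
[26] read 'b'  n4⇒n5  → match P1@[23:26]
[27] read 'a'  n5⇒n1 (fail-walked)  → match P0@[27:27]
[28] read 'c'  n1⇒n2 (fail-walked)
[29] read 'b'  n2⇒n3
[30] read 'c'  n3⇒n4
[31] read 'b'  n4⇒n5  → match P1@[28:31]
[32] read 'c'  n5⇒n4 (fail-walked)
[33] read 'b'  n4⇒n5  → match P1@[30:33]
[34] read 'c'  n5⇒n4 (fail-walked)
[35] read 'b'  n4⇒n5  → match P1@[32:35]
[36] read 'c'  n5⇒n4 (fail-walked)
[37] read 'b'  n4⇒n5  → match P1@[34:37]
[38] read 'a'  n5⇒n1 (fail-walked)  → match P0@[38:38]
[39] read 'b'  n1⇒n0 (fail-walked)
[40] read 'a'  n0⇒n1  → match P0@[40:40]
[41] read 'c'  n1⇒n2 (fail-walked)
[42] read 'a'  n2⇒n1 (fail-walked)  → match P0@[42:42]
[43] read 'b'  n1⇒n0 (fail-walked)
[44] read 'a'  n0⇒n1  → match P0@[44:44]
[45] read 'c'  n1⇒n2 (fail-walked)
[46] read 'c'  n2⇒n2 (fail-walked)
[47] read 'b'  n2⇒n3
[48] read 'a'  n3⇒n1 (fail-walked)  → match P0@[48:48]
[49] read 'a'  n1⇒n1 (fail-walked)  → match P0@[49:49]
[50] read 'a'  n1⇒n1 (fail-walked)  → match P0@[50:50]
[51] read 'b'  n1⇒n0 (fail-walked)
[52] read 'a'  n0⇒n1  → match P0@[52:52]
[53] read 'c'  n1⇒n2 (fail-walked)
[54] read 'b'  n2⇒n3
[55] read 'c'  n3⇒n4
[56] read 'b'  n4⇒n5  → match P1@[53:56]
[57] read 'a'  n5⇒n1 (fail-walked)  → match P0@[57:57]
[58] read 'c'  n1⇒n2 (fail-walked)
[59] read 'b'  n2⇒n3
[60] read 'c'  n3⇒n4
[61] read 'a'  n4⇒n1 (fail-walked)  → match P0@[61:61]
[62] read 'b'  n1⇒n0 (fail-walked)
[63] read 'c'  n0⇒n2
[64] read 'c'  n2⇒n2 (fail-walked)
[65] read 'c'  n2⇒n2 (fail-walked)
[66] read 'b'  n2⇒n3
[67] read 'a'  n3⇒n1 (fail-walked)  → match P0@[67:67]
[68] read 'c'  n1⇒n2 (fail-walked)
[69] read 'c'  n2⇒n2 (fail-walked)
[70] read 'b'  n2⇒n3
[71] read 'c'  n3⇒n4
[72] read 'b'  n4⇒n5  → match P1@[69:72]
[73] read 'b'  n5⇒n0 (fail-walked)
[74] read 'a'  n0⇒n1  → match P0@[74:74]
[75] read 'b'  n1⇒n0 (fail-walked)
[76] read 'a'  n0⇒n1  → match P0@[76:76]
[77] read 'c'  n1⇒n2 (fail-walked)

Result: [[5,1],[12,0],[13,0],[17,1],[18,0],[21,0],[26,1],[27,0],[31,1],[33,1],[35,1],[37,1],[38,0],[40,0],[42,0],[44,0],[48,0],[49,0],[50,0],[52,0],[56,1],[57,0],[61,0],[67,0],[72,1],[74,0],[76,0]]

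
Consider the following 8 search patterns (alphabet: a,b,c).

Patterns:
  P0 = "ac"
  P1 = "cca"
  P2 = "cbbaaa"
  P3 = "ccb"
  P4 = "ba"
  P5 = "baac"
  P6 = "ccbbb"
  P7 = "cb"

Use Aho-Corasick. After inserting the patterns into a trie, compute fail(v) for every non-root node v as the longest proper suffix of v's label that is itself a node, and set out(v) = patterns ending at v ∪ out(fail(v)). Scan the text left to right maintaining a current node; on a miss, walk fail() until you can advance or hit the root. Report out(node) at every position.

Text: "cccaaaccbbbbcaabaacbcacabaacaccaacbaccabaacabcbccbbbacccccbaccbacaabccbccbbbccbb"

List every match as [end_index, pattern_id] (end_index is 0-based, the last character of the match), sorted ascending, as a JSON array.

Construct AC machine:
Trie (insert patterns):
  n0 'ε': a→1 b→12 c→3
  n1 'a': c→2
  n2 'ac': ·  [P0 ends]
  n3 'c': b→6 c→4
  n4 'cc': a→5 b→11
  n5 'cca': ·  [P1 ends]
  n6 'cb': b→7  [P7 ends]
  n7 'cbb': a→8
  n8 'cbba': a→9
  n9 'cbbaa': a→10
  n10 'cbbaaa': ·  [P2 ends]
  n11 'ccb': b→16  [P3 ends]
  n12 'b': a→13
  n13 'ba': a→14  [P4 ends]
  n14 'baa': c→15
  n15 'baac': ·  [P5 ends]
  n16 'ccbb': b→17
  n17 'ccbbb': ·  [P6 ends]

Failure links (BFS by depth):
  fail(1) 'a': from fail(0)=0 chase 'a': 0 ⇒ 0;  out=∅∪out(0)=∅
  fail(3) 'c': from fail(0)=0 chase 'c': 0 ⇒ 0;  out=∅∪out(0)=∅
  fail(12) 'b': from fail(0)=0 chase 'b': 0 ⇒ 0;  out=∅∪out(0)=∅
  fail(2) 'ac': from fail(1)=0 chase 'c': 0 ⇒ 3;  out={0}∪out(3)={0}
  fail(4) 'cc': from fail(3)=0 chase 'c': 0 ⇒ 3;  out=∅∪out(3)=∅
  fail(6) 'cb': from fail(3)=0 chase 'b': 0 ⇒ 12;  out={7}∪out(12)={7}
  fail(13) 'ba': from fail(12)=0 chase 'a': 0 ⇒ 1;  out={4}∪out(1)={4}
  fail(5) 'cca': from fail(4)=3 chase 'a': 3→0 ⇒ 1;  out={1}∪out(1)={1}
  fail(7) 'cbb': from fail(6)=12 chase 'b': 12→0 ⇒ 12;  out=∅∪out(12)=∅
  fail(11) 'ccb': from fail(4)=3 chase 'b': 3 ⇒ 6;  out={3}∪out(6)={3,7}
  fail(14) 'baa': from fail(13)=1 chase 'a': 1→0 ⇒ 1;  out=∅∪out(1)=∅
  fail(8) 'cbba': from fail(7)=12 chase 'a': 12 ⇒ 13;  out=∅∪out(13)={4}
  fail(15) 'baac': from fail(14)=1 chase 'c': 1 ⇒ 2;  out={5}∪out(2)={0,5}
  fail(16) 'ccbb': from fail(11)=6 chase 'b': 6 ⇒ 7;  out=∅∪out(7)=∅
  fail(9) 'cbbaa': from fail(8)=13 chase 'a': 13 ⇒ 14;  out=∅∪out(14)=∅
  fail(17) 'ccbbb': from fail(16)=7 chase 'b': 7→12→0 ⇒ 12;  out={6}∪out(12)={6}
  fail(10) 'cbbaaa': from fail(9)=14 chase 'a': 14→1→0 ⇒ 1;  out={2}∪out(1)={2}

Text stream:
pos 0 'c': at 3
pos 1 'c': at 4
pos 2 'c': at 4 ·f
pos 3 'a': at 5  → match P1@[1:3]
pos 4 'a': at 1 ·f
pos 5 'a': at 1 ·f
pos 6 'c': at 2  → match P0@[5:6]
pos 7 'c': at 4 ·f
pos 8 'b': at 11  → match P3@[6:8],P7@[7:8]
pos 9 'b': at 16
pos 10 'b': at 17  → match P6@[6:10]
pos 11 'b': at 12 ·f
pos 12 'c': at 3 ·f
pos 13 'a': at 1 ·f
pos 14 'a': at 1 ·f
pos 15 'b': at 12 ·f
pos 16 'a': at 13  → match P4@[15:16]
pos 17 'a': at 14
pos 18 'c': at 15  → match P0@[17:18],P5@[15:18]
pos 19 'b': at 6 ·f  → match P7@[18:19]
pos 20 'c': at 3 ·f
pos 21 'a': at 1 ·f
pos 22 'c': at 2  → match P0@[21:22]
pos 23 'a': at 1 ·f
pos 24 'b': at 12 ·f
pos 25 'a': at 13  → match P4@[24:25]
pos 26 'a': at 14
pos 27 'c': at 15  → match P0@[26:27],P5@[24:27]
pos 28 'a': at 1 ·f
pos 29 'c': at 2  → match P0@[28:29]
pos 30 'c': at 4 ·f
pos 31 'a': at 5  → match P1@[29:31]
pos 32 'a': at 1 ·f
pos 33 'c': at 2  → match P0@[32:33]
pos 34 'b': at 6 ·f  → match P7@[33:34]
pos 35 'a': at 13 ·f  → match P4@[34:35]
pos 36 'c': at 2 ·f  → match P0@[35:36]
pos 37 'c': at 4 ·f
pos 38 'a': at 5  → match P1@[36:38]
pos 39 'b': at 12 ·f
pos 40 'a': at 13  → match P4@[39:40]
pos 41 'a': at 14
pos 42 'c': at 15  → match P0@[41:42],P5@[39:42]
pos 43 'a': at 1 ·f
pos 44 'b': at 12 ·f
pos 45 'c': at 3 ·f
pos 46 'b': at 6  → match P7@[45:46]
pos 47 'c': at 3 ·f
pos 48 'c': at 4
pos 49 'b': at 11  → match P3@[47:49],P7@[48:49]
pos 50 'b': at 16
pos 51 'b': at 17  → match P6@[47:51]
pos 52 'a': at 13 ·f  → match P4@[51:52]
pos 53 'c': at 2 ·f  → match P0@[52:53]
pos 54 'c': at 4 ·f
pos 55 'c': at 4 ·f
pos 56 'c': at 4 ·f
pos 57 'c': at 4 ·f
pos 58 'b': at 11  → match P3@[56:58],P7@[57:58]
pos 59 'a': at 13 ·f  → match P4@[58:59]
pos 60 'c': at 2 ·f  → match P0@[59:60]
pos 61 'c': at 4 ·f
pos 62 'b': at 11  → match P3@[60:62],P7@[61:62]
pos 63 'a': at 13 ·f  → match P4@[62:63]
pos 64 'c': at 2 ·f  → match P0@[63:64]
pos 65 'a': at 1 ·f
pos 66 'a': at 1 ·f
pos 67 'b': at 12 ·f
pos 68 'c': at 3 ·f
pos 69 'c': at 4
pos 70 'b': at 11  → match P3@[68:70],P7@[69:70]
pos 71 'c': at 3 ·f
pos 72 'c': at 4
pos 73 'b': at 11  → match P3@[71:73],P7@[72:73]
pos 74 'b': at 16
pos 75 'b': at 17  → match P6@[71:75]
pos 76 'c': at 3 ·f
pos 77 'c': at 4
pos 78 'b': at 11  → match P3@[76:78],P7@[77:78]
pos 79 'b': at 16

Result: [[3,1],[6,0],[8,3],[8,7],[10,6],[16,4],[18,0],[18,5],[19,7],[22,0],[25,4],[27,0],[27,5],[29,0],[31,1],[33,0],[34,7],[35,4],[36,0],[38,1],[40,4],[42,0],[42,5],[46,7],[49,3],[49,7],[51,6],[52,4],[53,0],[58,3],[58,7],[59,4],[60,0],[62,3],[62,7],[63,4],[64,0],[70,3],[70,7],[73,3],[73,7],[75,6],[78,3],[78,7]]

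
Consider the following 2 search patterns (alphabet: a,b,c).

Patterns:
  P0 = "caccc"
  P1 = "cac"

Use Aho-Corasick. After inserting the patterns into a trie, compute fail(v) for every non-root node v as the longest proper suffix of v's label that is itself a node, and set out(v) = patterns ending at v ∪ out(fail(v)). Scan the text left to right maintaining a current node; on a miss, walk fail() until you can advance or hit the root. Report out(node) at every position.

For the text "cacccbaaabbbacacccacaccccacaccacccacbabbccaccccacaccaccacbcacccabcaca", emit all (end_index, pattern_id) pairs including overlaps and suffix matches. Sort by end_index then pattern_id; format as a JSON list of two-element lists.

Build:
Trie (insert patterns):
  n0 'ε': c→1
  n1 'c': a→2
  n2 'ca': c→3
  n3 'cac': c→4  ←P1
  n4 'cacc': c→5
  n5 'caccc': ·  ←P0

Failure links (BFS by depth):
  fail(1) 'c': from fail(0)=0 chase 'c': 0 ⇒ 0;  out=∅∪out(0)=∅
  fail(2) 'ca': from fail(1)=0 chase 'a': 0 ⇒ 0;  out=∅∪out(0)=∅
  fail(3) 'cac': from fail(2)=0 chase 'c': 0 ⇒ 1;  out={1}∪out(1)={1}
  fail(4) 'cacc': from fail(3)=1 chase 'c': 1→0 ⇒ 1;  out=∅∪out(1)=∅
  fail(5) 'caccc': from fail(4)=1 chase 'c': 1→0 ⇒ 1;  out={0}∪out(1)={0}

Run:
pos 0 'c': at 1
pos 1 'a': at 2
pos 2 'c': at 3  → match P1@[0:2]
pos 3 'c': at 4
pos 4 'c': at 5  → match P0@[0:4]
pos 5 'b': at 0 (fail-walked)
pos 6 'a': at 0
pos 7 'a': at 0
pos 8 'a': at 0
pos 9 'b': at 0
pos 10 'b': at 0
pos 11 'b': at 0
pos 12 'a': at 0
pos 13 'c': at 1
pos 14 'a': at 2
pos 15 'c': at 3  → match P1@[13:15]
pos 16 'c': at 4
pos 17 'c': at 5  → match P0@[13:17]
pos 18 'a': at 2 (fail-walked)
pos 19 'c': at 3  → match P1@[17:19]
pos 20 'a': at 2 (fail-walked)
pos 21 'c': at 3  → match P1@[19:21]
pos 22 'c': at 4
pos 23 'c': at 5  → match P0@[19:23]
pos 24 'c': at 1 (fail-walked)
pos 25 'a': at 2
pos 26 'c': at 3  → match P1@[24:26]
pos 27 'a': at 2 (fail-walked)
pos 28 'c': at 3  → match P1@[26:28]
pos 29 'c': at 4
pos 30 'a': at 2 (fail-walked)
pos 31 'c': at 3  → match P1@[29:31]
pos 32 'c': at 4
pos 33 'c': at 5  → match P0@[29:33]
pos 34 'a': at 2 (fail-walked)
pos 35 'c': at 3  → match P1@[33:35]
pos 36 'b': at 0 (fail-walked)
pos 37 'a': at 0
pos 38 'b': at 0
pos 39 'b': at 0
pos 40 'c': at 1
pos 41 'c': at 1 (fail-walked)
pos 42 'a': at 2
pos 43 'c': at 3  → match P1@[41:43]
pos 44 'c': at 4
pos 45 'c': at 5  → match P0@[41:45]
pos 46 'c': at 1 (fail-walked)
pos 47 'a': at 2
pos 48 'c': at 3  → match P1@[46:48]
pos 49 'a': at 2 (fail-walked)
pos 50 'c': at 3  → match P1@[48:50]
pos 51 'c': at 4
pos 52 'a': at 2 (fail-walked)
pos 53 'c': at 3  → match P1@[51:53]
pos 54 'c': at 4
pos 55 'a': at 2 (fail-walked)
pos 56 'c': at 3  → match P1@[54:56]
pos 57 'b': at 0 (fail-walked)
pos 58 'c': at 1
pos 59 'a': at 2
pos 60 'c': at 3  → match P1@[58:60]
pos 61 'c': at 4
pos 62 'c': at 5  → match P0@[58:62]
pos 63 'a': at 2 (fail-walked)
pos 64 'b': at 0 (fail-walked)
pos 65 'c': at 1
pos 66 'a': at 2
pos 67 'c': at 3  → match P1@[65:67]
pos 68 'a': at 2 (fail-walked)

Result: [[2,1],[4,0],[15,1],[17,0],[19,1],[21,1],[23,0],[26,1],[28,1],[31,1],[33,0],[35,1],[43,1],[45,0],[48,1],[50,1],[53,1],[56,1],[60,1],[62,0],[67,1]]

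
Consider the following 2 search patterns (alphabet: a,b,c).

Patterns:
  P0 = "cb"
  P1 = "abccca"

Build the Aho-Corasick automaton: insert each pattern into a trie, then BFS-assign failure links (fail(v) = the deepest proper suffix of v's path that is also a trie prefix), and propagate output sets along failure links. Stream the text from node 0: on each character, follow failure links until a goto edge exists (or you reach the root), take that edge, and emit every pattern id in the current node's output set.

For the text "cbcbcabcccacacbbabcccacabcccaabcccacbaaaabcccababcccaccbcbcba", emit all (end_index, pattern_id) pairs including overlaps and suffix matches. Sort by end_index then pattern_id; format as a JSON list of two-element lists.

Construct AC machine:
Trie nodes:
  0='ε' goto a→3 c→1
  1='c' goto b→2
  2='cb' goto ·  ←P0
  3='a' goto b→4
  4='ab' goto c→5
  5='abc' goto c→6
  6='abcc' goto c→7
  7='abccc' goto a→8
  8='abccca' goto ·  ←P1

BFS fail/out derivation:
  n1('c'): parent n0 fail=0; on 'c' 0 → fail=0;  out ∅∪∅=∅
  n3('a'): parent n0 fail=0; on 'a' 0 → fail=0;  out ∅∪∅=∅
  n2('cb'): parent n1 fail=0; on 'b' 0 → fail=0;  out {0}∪∅={0}
  n4('ab'): parent n3 fail=0; on 'b' 0 → fail=0;  out ∅∪∅=∅
  n5('abc'): parent n4 fail=0; on 'c' 0 → fail=1;  out ∅∪∅=∅
  n6('abcc'): parent n5 fail=1; on 'c' 1→0 → fail=1;  out ∅∪∅=∅
  n7('abccc'): parent n6 fail=1; on 'c' 1→0 → fail=1;  out ∅∪∅=∅
  n8('abccca'): parent n7 fail=1; on 'a' 1→0 → fail=3;  out {1}∪∅={1}

Scan:
pos 0 'c': at 1
pos 1 'b': at 2  emit P0@[0:1]
pos 2 'c': at 1 (fail-walked)
pos 3 'b': at 2  emit P0@[2:3]
pos 4 'c': at 1 (fail-walked)
pos 5 'a': at 3 (fail-walked)
pos 6 'b': at 4
pos 7 'c': at 5
pos 8 'c': at 6
pos 9 'c': at 7
pos 10 'a': at 8  emit P1@[5:10]
pos 11 'c': at 1 (fail-walked)
pos 12 'a': at 3 (fail-walked)
pos 13 'c': at 1 (fail-walked)
pos 14 'b': at 2  emit P0@[13:14]
pos 15 'b': at 0 (fail-walked)
pos 16 'a': at 3
pos 17 'b': at 4
pos 18 'c': at 5
pos 19 'c': at 6
pos 20 'c': at 7
pos 21 'a': at 8  emit P1@[16:21]
pos 22 'c': at 1 (fail-walked)
pos 23 'a': at 3 (fail-walked)
pos 24 'b': at 4
pos 25 'c': at 5
pos 26 'c': at 6
pos 27 'c': at 7
pos 28 'a': at 8  emit P1@[23:28]
pos 29 'a': at 3 (fail-walked)
pos 30 'b': at 4
pos 31 'c': at 5
pos 32 'c': at 6
pos 33 'c': at 7
pos 34 'a': at 8  emit P1@[29:34]
pos 35 'c': at 1 (fail-walked)
pos 36 'b': at 2  emit P0@[35:36]
pos 37 'a': at 3 (fail-walked)
pos 38 'a': at 3 (fail-walked)
pos 39 'a': at 3 (fail-walked)
pos 40 'a': at 3 (fail-walked)
pos 41 'b': at 4
pos 42 'c': at 5
pos 43 'c': at 6
pos 44 'c': at 7
pos 45 'a': at 8  emit P1@[40:45]
pos 46 'b': at 4 (fail-walked)
pos 47 'a': at 3 (fail-walked)
pos 48 'b': at 4
pos 49 'c': at 5
pos 50 'c': at 6
pos 51 'c': at 7
pos 52 'a': at 8  emit P1@[47:52]
pos 53 'c': at 1 (fail-walked)
pos 54 'c': at 1 (fail-walked)
pos 55 'b': at 2  emit P0@[54:55]
pos 56 'c': at 1 (fail-walked)
pos 57 'b': at 2  emit P0@[56:57]
pos 58 'c': at 1 (fail-walked)
pos 59 'b': at 2  emit P0@[58:59]
pos 60 'a': at 3 (fail-walked)

All matches (sorted): [[1,0],[3,0],[10,1],[14,0],[21,1],[28,1],[34,1],[36,0],[45,1],[52,1],[55,0],[57,0],[59,0]]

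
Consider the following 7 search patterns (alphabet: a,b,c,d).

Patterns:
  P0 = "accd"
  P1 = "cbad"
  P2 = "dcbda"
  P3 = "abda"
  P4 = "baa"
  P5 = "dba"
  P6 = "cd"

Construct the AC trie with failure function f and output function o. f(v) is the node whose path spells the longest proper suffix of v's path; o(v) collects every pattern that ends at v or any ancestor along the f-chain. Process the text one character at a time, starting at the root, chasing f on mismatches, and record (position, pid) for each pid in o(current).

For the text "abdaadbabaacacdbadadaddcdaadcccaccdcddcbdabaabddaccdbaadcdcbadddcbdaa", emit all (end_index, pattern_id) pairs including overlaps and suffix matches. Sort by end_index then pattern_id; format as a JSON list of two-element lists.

Build automaton:
Trie (insert patterns):
  0='ε' goto a→1 b→17 c→5 d→9
  1='a' goto b→14 c→2
  2='ac' goto c→3
  3='acc' goto d→4
  4='accd' goto ·  ←P0
  5='c' goto b→6 d→22
  6='cb' goto a→7
  7='cba' goto d→8
  8='cbad' goto ·  ←P1
  9='d' goto b→20 c→10
  10='dc' goto b→11
  11='dcb' goto d→12
  12='dcbd' goto a→13
  13='dcbda' goto ·  ←P2
  14='ab' goto d→15
  15='abd' goto a→16
  16='abda' goto ·  ←P3
  17='b' goto a→18
  18='ba' goto a→19
  19='baa' goto ·  ←P4
  20='db' goto a→21
  21='dba' goto ·  ←P5
  22='cd' goto ·  ←P6

BFS fail/out derivation:
  fail(1) 'a': from fail(0)=0 chase 'a': 0 ⇒ 0;  out=∅∪out(0)=∅
  fail(5) 'c': from fail(0)=0 chase 'c': 0 ⇒ 0;  out=∅∪out(0)=∅
  fail(9) 'd': from fail(0)=0 chase 'd': 0 ⇒ 0;  out=∅∪out(0)=∅
  fail(17) 'b': from fail(0)=0 chase 'b': 0 ⇒ 0;  out=∅∪out(0)=∅
  fail(2) 'ac': from fail(1)=0 chase 'c': 0 ⇒ 5;  out=∅∪out(5)=∅
  fail(6) 'cb': from fail(5)=0 chase 'b': 0 ⇒ 17;  out=∅∪out(17)=∅
  fail(10) 'dc': from fail(9)=0 chase 'c': 0 ⇒ 5;  out=∅∪out(5)=∅
  fail(14) 'ab': from fail(1)=0 chase 'b': 0 ⇒ 17;  out=∅∪out(17)=∅
  fail(18) 'ba': from fail(17)=0 chase 'a': 0 ⇒ 1;  out=∅∪out(1)=∅
  fail(20) 'db': from fail(9)=0 chase 'b': 0 ⇒ 17;  out=∅∪out(17)=∅
  fail(22) 'cd': from fail(5)=0 chase 'd': 0 ⇒ 9;  out={6}∪out(9)={6}
  fail(3) 'acc': from fail(2)=5 chase 'c': 5→0 ⇒ 5;  out=∅∪out(5)=∅
  fail(7) 'cba': from fail(6)=17 chase 'a': 17 ⇒ 18;  out=∅∪out(18)=∅
  fail(11) 'dcb': from fail(10)=5 chase 'b': 5 ⇒ 6;  out=∅∪out(6)=∅
  fail(15) 'abd': from fail(14)=17 chase 'd': 17→0 ⇒ 9;  out=∅∪out(9)=∅
  fail(19) 'baa': from fail(18)=1 chase 'a': 1→0 ⇒ 1;  out={4}∪out(1)={4}
  fail(21) 'dba': from fail(20)=17 chase 'a': 17 ⇒ 18;  out={5}∪out(18)={5}
  fail(4) 'accd': from fail(3)=5 chase 'd': 5 ⇒ 22;  out={0}∪out(22)={0,6}
  fail(8) 'cbad': from fail(7)=18 chase 'd': 18→1→0 ⇒ 9;  out={1}∪out(9)={1}
  fail(12) 'dcbd': from fail(11)=6 chase 'd': 6→17→0 ⇒ 9;  out=∅∪out(9)=∅
  fail(16) 'abda': from fail(15)=9 chase 'a': 9→0 ⇒ 1;  out={3}∪out(1)={3}
  fail(13) 'dcbda': from fail(12)=9 chase 'a': 9→0 ⇒ 1;  out={2}∪out(1)={2}

Scan:
pos 0 'a': at 1
pos 1 'b': at 14
pos 2 'd': at 15
pos 3 'a': at 16  → match P3@[0:3]
pos 4 'a': at 1 (fail-walked)
pos 5 'd': at 9 (fail-walked)
pos 6 'b': at 20
pos 7 'a': at 21  → match P5@[5:7]
pos 8 'b': at 14 (fail-walked)
pos 9 'a': at 18 (fail-walked)
pos 10 'a': at 19  → match P4@[8:10]
pos 11 'c': at 2 (fail-walked)
pos 12 'a': at 1 (fail-walked)
pos 13 'c': at 2
pos 14 'd': at 22 (fail-walked)  → match P6@[13:14]
pos 15 'b': at 20 (fail-walked)
pos 16 'a': at 21  → match P5@[14:16]
pos 17 'd': at 9 (fail-walked)
pos 18 'a': at 1 (fail-walked)
pos 19 'd': at 9 (fail-walked)
pos 20 'a': at 1 (fail-walked)
pos 21 'd': at 9 (fail-walked)
pos 22 'd': at 9 (fail-walked)
pos 23 'c': at 10
pos 24 'd': at 22 (fail-walked)  → match P6@[23:24]
pos 25 'a': at 1 (fail-walked)
pos 26 'a': at 1 (fail-walked)
pos 27 'd': at 9 (fail-walked)
pos 28 'c': at 10
pos 29 'c': at 5 (fail-walked)
pos 30 'c': at 5 (fail-walked)
pos 31 'a': at 1 (fail-walked)
pos 32 'c': at 2
pos 33 'c': at 3
pos 34 'd': at 4  → match P0@[31:34],P6@[33:34]
pos 35 'c': at 10 (fail-walked)
pos 36 'd': at 22 (fail-walked)  → match P6@[35:36]
pos 37 'd': at 9 (fail-walked)
pos 38 'c': at 10
pos 39 'b': at 11
pos 40 'd': at 12
pos 41 'a': at 13  → match P2@[37:41]
pos 42 'b': at 14 (fail-walked)
pos 43 'a': at 18 (fail-walked)
pos 44 'a': at 19  → match P4@[42:44]
pos 45 'b': at 14 (fail-walked)
pos 46 'd': at 15
pos 47 'd': at 9 (fail-walked)
pos 48 'a': at 1 (fail-walked)
pos 49 'c': at 2
pos 50 'c': at 3
pos 51 'd': at 4  → match P0@[48:51],P6@[50:51]
pos 52 'b': at 20 (fail-walked)
pos 53 'a': at 21  → match P5@[51:53]
pos 54 'a': at 19 (fail-walked)  → match P4@[52:54]
pos 55 'd': at 9 (fail-walked)
pos 56 'c': at 10
pos 57 'd': at 22 (fail-walked)  → match P6@[56:57]
pos 58 'c': at 10 (fail-walked)
pos 59 'b': at 11
pos 60 'a': at 7 (fail-walked)
pos 61 'd': at 8  → match P1@[58:61]
pos 62 'd': at 9 (fail-walked)
pos 63 'd': at 9 (fail-walked)
pos 64 'c': at 10
pos 65 'b': at 11
pos 66 'd': at 12
pos 67 'a': at 13  → match P2@[63:67]
pos 68 'a': at 1 (fail-walked)

Matches: [[3,3],[7,5],[10,4],[14,6],[16,5],[24,6],[34,0],[34,6],[36,6],[41,2],[44,4],[51,0],[51,6],[53,5],[54,4],[57,6],[61,1],[67,2]]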